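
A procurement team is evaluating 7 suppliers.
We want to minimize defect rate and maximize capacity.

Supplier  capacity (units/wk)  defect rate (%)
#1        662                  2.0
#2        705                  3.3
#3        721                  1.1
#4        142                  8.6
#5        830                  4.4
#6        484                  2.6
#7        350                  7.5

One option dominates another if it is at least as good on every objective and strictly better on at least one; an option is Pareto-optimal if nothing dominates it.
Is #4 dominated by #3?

#3 vs #4: capacity 721≥142, defect rate 1.1≤8.6 — #3 is at least as good on every objective with at least one strict improvement.

Yes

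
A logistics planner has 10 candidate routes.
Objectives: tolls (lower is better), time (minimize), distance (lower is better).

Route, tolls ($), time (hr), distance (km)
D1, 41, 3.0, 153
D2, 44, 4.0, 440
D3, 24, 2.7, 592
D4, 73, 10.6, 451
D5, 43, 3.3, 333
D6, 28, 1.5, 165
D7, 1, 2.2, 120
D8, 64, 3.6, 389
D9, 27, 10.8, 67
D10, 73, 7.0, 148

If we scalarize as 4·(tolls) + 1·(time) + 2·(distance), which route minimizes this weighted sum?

D1: 4·41 + 1·3.0 + 2·153 = 473.0
D2: 4·44 + 1·4.0 + 2·440 = 1060.0
D3: 4·24 + 1·2.7 + 2·592 = 1282.7
D4: 4·73 + 1·10.6 + 2·451 = 1204.6
D5: 4·43 + 1·3.3 + 2·333 = 841.3
D6: 4·28 + 1·1.5 + 2·165 = 443.5
D7: 4·1 + 1·2.2 + 2·120 = 246.2
D8: 4·64 + 1·3.6 + 2·389 = 1037.6
D9: 4·27 + 1·10.8 + 2·67 = 252.8
D10: 4·73 + 1·7.0 + 2·148 = 595.0
Lowest: D7 at 246.2.

D7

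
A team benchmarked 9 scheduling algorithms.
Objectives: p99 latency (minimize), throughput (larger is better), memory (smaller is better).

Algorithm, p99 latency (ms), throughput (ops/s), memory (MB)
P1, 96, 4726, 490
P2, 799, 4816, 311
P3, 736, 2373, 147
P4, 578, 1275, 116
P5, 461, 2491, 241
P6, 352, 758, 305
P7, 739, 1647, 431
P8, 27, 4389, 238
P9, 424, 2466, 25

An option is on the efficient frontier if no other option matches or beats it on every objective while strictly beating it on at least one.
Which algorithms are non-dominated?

P1, P2, P8, P9

P1: not dominated.
P2: not dominated (best throughput).
P3: dominated by P9 (p99 latency 424≤736, throughput 2466≥2373, memory 25≤147).
P4: dominated by P9 (p99 latency 424≤578, throughput 2466≥1275, memory 25≤116).
P5: dominated by P8 (p99 latency 27≤461, throughput 4389≥2491, memory 238≤241).
P6: dominated by P8 (p99 latency 27≤352, throughput 4389≥758, memory 238≤305).
P7: dominated by P3 (p99 latency 736≤739, throughput 2373≥1647, memory 147≤431).
P8: not dominated (best p99 latency).
P9: not dominated (best memory).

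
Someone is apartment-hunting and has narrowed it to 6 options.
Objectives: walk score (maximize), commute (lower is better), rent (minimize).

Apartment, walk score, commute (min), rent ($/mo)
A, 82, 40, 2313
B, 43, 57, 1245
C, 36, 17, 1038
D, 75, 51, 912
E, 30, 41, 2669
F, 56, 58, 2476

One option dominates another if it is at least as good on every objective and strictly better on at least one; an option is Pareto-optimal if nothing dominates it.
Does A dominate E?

Yes

A vs E: walk score 82≥30, commute 40≤41, rent 2313≤2669 — A is at least as good on every objective with at least one strict improvement.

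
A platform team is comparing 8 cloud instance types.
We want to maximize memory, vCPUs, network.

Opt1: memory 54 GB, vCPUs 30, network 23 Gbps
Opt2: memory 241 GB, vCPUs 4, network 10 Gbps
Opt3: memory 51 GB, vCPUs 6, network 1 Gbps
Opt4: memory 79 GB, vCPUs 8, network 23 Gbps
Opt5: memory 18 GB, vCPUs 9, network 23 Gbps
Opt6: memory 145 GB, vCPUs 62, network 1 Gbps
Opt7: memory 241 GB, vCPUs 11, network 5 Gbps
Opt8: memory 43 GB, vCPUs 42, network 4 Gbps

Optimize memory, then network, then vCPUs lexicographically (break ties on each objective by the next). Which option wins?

Opt2

First maximize memory: best is 241, kept {Opt2, Opt7}.
Then maximize network: best is 10, kept {Opt2}.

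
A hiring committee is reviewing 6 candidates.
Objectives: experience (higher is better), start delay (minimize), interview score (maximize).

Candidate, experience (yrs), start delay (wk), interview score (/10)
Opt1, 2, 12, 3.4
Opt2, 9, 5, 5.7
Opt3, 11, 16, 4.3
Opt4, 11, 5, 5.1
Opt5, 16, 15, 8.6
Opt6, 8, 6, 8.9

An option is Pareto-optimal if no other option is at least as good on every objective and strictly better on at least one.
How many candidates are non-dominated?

Opt1: dominated by Opt2 (experience 9≥2, start delay 5≤12, interview score 5.7≥3.4).
Opt2: not dominated.
Opt3: dominated by Opt4 (experience 11≥11, start delay 5≤16, interview score 5.1≥4.3).
Opt4: not dominated.
Opt5: not dominated (best experience).
Opt6: not dominated (best interview score).
Pareto-optimal: Opt2, Opt4, Opt5, Opt6 → 4.

4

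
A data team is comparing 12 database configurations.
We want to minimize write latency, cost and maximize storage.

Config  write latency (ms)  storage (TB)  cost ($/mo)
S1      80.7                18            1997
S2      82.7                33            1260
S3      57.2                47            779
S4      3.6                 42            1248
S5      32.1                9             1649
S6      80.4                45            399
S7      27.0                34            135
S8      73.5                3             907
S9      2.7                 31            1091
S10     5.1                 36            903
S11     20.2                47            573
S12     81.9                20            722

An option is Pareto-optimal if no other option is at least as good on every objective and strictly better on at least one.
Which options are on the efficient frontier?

S1: dominated by S3 (write latency 57.2≤80.7, storage 47≥18, cost 779≤1997).
S2: dominated by S3 (write latency 57.2≤82.7, storage 47≥33, cost 779≤1260).
S3: dominated by S11 (write latency 20.2≤57.2, storage 47≥47, cost 573≤779).
S4: not dominated.
S5: dominated by S4 (write latency 3.6≤32.1, storage 42≥9, cost 1248≤1649).
S6: not dominated.
S7: not dominated (best cost).
S8: dominated by S3 (write latency 57.2≤73.5, storage 47≥3, cost 779≤907).
S9: not dominated (best write latency).
S10: not dominated.
S11: not dominated.
S12: dominated by S6 (write latency 80.4≤81.9, storage 45≥20, cost 399≤722).

S4, S6, S7, S9, S10, S11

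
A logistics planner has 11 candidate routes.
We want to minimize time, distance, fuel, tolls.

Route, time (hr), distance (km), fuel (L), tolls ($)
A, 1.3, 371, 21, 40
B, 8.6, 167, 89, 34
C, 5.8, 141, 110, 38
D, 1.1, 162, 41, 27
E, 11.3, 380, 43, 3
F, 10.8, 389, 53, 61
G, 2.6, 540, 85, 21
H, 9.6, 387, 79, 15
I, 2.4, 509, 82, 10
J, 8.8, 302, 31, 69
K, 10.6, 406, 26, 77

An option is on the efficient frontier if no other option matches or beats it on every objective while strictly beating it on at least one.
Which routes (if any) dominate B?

D: time 1.1≤8.6, distance 162≤167, fuel 41≤89, tolls 27≤34 — dominates B.
Others (A, C, E, F, G, H, I, J, K) are each worse than B on at least one objective.

D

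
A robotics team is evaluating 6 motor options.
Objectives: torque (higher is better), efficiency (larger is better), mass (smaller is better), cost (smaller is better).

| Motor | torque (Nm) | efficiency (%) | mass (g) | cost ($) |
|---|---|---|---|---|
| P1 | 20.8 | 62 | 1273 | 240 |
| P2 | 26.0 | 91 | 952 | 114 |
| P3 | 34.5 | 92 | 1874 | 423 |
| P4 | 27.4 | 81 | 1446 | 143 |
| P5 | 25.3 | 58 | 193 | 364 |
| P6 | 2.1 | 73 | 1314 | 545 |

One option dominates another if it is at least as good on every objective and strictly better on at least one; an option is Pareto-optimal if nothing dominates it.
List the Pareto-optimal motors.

P2, P3, P4, P5

P1: dominated by P2 (torque 26.0≥20.8, efficiency 91≥62, mass 952≤1273, cost 114≤240).
P2: not dominated (best cost).
P3: not dominated (best torque).
P4: not dominated.
P5: not dominated (best mass).
P6: dominated by P2 (torque 26.0≥2.1, efficiency 91≥73, mass 952≤1314, cost 114≤545).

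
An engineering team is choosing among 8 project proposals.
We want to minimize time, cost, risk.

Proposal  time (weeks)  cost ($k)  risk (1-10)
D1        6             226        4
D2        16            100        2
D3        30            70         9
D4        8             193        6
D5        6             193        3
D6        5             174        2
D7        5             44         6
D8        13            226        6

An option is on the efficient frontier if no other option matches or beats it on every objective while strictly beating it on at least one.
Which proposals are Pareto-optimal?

D2, D6, D7

D1: dominated by D5 (time 6≤6, cost 193≤226, risk 3≤4).
D2: not dominated.
D3: dominated by D7 (time 5≤30, cost 44≤70, risk 6≤9).
D4: dominated by D5 (time 6≤8, cost 193≤193, risk 3≤6).
D5: dominated by D6 (time 5≤6, cost 174≤193, risk 2≤3).
D6: not dominated.
D7: not dominated (best cost).
D8: dominated by D1 (time 6≤13, cost 226≤226, risk 4≤6).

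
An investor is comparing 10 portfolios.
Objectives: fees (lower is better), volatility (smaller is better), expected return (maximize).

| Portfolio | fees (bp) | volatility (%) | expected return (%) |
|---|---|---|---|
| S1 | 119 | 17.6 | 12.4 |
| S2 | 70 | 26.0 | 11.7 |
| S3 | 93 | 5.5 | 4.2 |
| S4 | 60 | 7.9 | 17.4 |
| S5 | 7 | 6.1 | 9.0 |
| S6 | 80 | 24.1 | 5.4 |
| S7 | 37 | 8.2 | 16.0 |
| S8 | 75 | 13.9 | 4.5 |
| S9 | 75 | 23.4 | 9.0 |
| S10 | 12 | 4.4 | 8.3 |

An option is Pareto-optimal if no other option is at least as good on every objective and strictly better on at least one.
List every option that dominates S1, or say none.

S4: fees 60≤119, volatility 7.9≤17.6, expected return 17.4≥12.4 — dominates S1.
S7: fees 37≤119, volatility 8.2≤17.6, expected return 16.0≥12.4 — dominates S1.
Others (S2, S3, S5, S6, S8, S9, S10) are each worse than S1 on at least one objective.

S4, S7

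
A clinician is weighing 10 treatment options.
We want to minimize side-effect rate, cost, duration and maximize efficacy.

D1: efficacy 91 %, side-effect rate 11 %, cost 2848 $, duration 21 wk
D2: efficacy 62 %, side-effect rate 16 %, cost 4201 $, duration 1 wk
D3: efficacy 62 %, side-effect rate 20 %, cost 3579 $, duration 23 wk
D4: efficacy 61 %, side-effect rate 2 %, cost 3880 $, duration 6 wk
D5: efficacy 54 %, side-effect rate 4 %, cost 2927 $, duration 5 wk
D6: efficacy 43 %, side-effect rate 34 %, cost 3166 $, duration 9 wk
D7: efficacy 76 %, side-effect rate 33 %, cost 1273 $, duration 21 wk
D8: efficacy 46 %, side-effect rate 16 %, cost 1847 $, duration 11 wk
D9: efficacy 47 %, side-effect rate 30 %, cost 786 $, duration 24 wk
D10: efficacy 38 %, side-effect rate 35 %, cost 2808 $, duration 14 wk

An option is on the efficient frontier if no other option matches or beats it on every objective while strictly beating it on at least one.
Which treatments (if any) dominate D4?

none

D1: worse on side-effect rate (11 vs 2).
D2: worse on side-effect rate (16 vs 2).
D3: worse on side-effect rate (20 vs 2).
D5: worse on efficacy (54 vs 61).
D6: worse on efficacy (43 vs 61).
D7: worse on side-effect rate (33 vs 2).
D8: worse on efficacy (46 vs 61).
D9: worse on efficacy (47 vs 61).
D10: worse on efficacy (38 vs 61).
No option dominates D4.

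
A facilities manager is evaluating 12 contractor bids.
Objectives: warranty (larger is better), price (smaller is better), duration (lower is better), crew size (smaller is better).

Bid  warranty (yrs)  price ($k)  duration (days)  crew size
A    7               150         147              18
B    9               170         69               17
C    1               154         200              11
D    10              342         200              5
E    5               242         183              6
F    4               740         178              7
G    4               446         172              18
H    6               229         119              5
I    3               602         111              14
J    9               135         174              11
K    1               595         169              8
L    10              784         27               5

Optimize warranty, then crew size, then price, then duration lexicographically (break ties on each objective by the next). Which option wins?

First maximize warranty: best is 10, kept {D, L}.
Then minimize crew size: best is 5, kept {D, L}.
Then minimize price: best is 342, kept {D}.

D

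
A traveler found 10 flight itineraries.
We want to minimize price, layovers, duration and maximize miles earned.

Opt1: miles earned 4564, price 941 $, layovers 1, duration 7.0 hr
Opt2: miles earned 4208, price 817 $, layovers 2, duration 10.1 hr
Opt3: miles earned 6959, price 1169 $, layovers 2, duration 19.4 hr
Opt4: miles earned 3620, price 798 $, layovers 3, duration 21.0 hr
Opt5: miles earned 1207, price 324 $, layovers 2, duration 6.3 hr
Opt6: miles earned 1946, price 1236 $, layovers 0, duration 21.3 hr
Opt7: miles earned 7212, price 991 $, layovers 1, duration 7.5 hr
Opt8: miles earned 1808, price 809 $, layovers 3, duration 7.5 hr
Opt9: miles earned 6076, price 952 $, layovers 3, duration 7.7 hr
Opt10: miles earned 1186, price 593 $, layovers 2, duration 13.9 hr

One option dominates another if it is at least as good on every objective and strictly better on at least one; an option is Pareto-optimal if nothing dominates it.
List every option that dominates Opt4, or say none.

Opt1: worse on price (941 vs 798).
Opt2: worse on price (817 vs 798).
Opt3: worse on price (1169 vs 798).
Opt5: worse on miles earned (1207 vs 3620).
Opt6: worse on miles earned (1946 vs 3620).
Opt7: worse on price (991 vs 798).
Opt8: worse on miles earned (1808 vs 3620).
Opt9: worse on price (952 vs 798).
Opt10: worse on miles earned (1186 vs 3620).
No option dominates Opt4.

none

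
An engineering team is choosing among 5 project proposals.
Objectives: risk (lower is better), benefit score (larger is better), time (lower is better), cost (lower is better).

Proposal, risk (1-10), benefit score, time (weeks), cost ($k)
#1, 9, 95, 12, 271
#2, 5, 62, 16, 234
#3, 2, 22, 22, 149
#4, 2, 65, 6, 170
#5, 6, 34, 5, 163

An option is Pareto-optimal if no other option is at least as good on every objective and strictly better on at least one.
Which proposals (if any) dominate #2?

#4: risk 2≤5, benefit score 65≥62, time 6≤16, cost 170≤234 — dominates #2.
Others (#1, #3, #5) are each worse than #2 on at least one objective.

#4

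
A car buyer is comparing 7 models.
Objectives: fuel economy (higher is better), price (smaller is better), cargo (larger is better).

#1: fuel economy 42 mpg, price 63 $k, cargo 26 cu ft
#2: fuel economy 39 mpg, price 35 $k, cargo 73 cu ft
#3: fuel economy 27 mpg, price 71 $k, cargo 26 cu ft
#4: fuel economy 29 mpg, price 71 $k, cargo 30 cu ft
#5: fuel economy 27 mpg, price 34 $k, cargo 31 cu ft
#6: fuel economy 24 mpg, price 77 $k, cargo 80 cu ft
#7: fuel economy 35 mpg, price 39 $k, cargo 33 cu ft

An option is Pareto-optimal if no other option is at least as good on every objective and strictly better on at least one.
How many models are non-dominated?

4

#1: not dominated (best fuel economy).
#2: not dominated.
#3: dominated by #1 (fuel economy 42≥27, price 63≤71, cargo 26≥26).
#4: dominated by #2 (fuel economy 39≥29, price 35≤71, cargo 73≥30).
#5: not dominated (best price).
#6: not dominated (best cargo).
#7: dominated by #2 (fuel economy 39≥35, price 35≤39, cargo 73≥33).
Pareto-optimal: #1, #2, #5, #6 → 4.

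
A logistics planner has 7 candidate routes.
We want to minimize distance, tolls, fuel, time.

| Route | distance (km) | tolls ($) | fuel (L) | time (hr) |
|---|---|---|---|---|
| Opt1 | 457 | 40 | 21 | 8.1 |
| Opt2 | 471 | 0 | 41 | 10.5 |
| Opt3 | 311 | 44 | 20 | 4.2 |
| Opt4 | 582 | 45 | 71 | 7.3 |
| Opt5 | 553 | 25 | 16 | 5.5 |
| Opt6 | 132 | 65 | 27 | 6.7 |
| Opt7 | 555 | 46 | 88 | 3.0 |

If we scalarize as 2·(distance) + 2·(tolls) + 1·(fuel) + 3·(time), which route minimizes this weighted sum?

Opt6

Opt1: 2·457 + 2·40 + 1·21 + 3·8.1 = 1039.3
Opt2: 2·471 + 2·0 + 1·41 + 3·10.5 = 1014.5
Opt3: 2·311 + 2·44 + 1·20 + 3·4.2 = 742.6
Opt4: 2·582 + 2·45 + 1·71 + 3·7.3 = 1346.9
Opt5: 2·553 + 2·25 + 1·16 + 3·5.5 = 1188.5
Opt6: 2·132 + 2·65 + 1·27 + 3·6.7 = 441.1
Opt7: 2·555 + 2·46 + 1·88 + 3·3.0 = 1299.0
Lowest: Opt6 at 441.1.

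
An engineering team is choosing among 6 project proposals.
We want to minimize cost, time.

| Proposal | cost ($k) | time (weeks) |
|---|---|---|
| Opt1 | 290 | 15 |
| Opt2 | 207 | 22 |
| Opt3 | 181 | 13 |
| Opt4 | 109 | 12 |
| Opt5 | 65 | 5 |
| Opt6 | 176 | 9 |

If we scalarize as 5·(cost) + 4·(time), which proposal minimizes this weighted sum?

Opt5

Opt1: 5·290 + 4·15 = 1510
Opt2: 5·207 + 4·22 = 1123
Opt3: 5·181 + 4·13 = 957
Opt4: 5·109 + 4·12 = 593
Opt5: 5·65 + 4·5 = 345
Opt6: 5·176 + 4·9 = 916
Lowest: Opt5 at 345.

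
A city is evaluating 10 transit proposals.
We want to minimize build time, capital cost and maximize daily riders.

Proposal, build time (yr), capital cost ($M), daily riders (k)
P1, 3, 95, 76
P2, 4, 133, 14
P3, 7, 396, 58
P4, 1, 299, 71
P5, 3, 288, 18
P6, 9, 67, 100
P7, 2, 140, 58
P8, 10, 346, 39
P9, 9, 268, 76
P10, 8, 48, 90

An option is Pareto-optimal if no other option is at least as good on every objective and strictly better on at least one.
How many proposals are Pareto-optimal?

P1: not dominated.
P2: dominated by P1 (build time 3≤4, capital cost 95≤133, daily riders 76≥14).
P3: dominated by P1 (build time 3≤7, capital cost 95≤396, daily riders 76≥58).
P4: not dominated (best build time).
P5: dominated by P1 (build time 3≤3, capital cost 95≤288, daily riders 76≥18).
P6: not dominated (best daily riders).
P7: not dominated.
P8: dominated by P1 (build time 3≤10, capital cost 95≤346, daily riders 76≥39).
P9: dominated by P1 (build time 3≤9, capital cost 95≤268, daily riders 76≥76).
P10: not dominated (best capital cost).
Pareto-optimal: P1, P4, P6, P7, P10 → 5.

5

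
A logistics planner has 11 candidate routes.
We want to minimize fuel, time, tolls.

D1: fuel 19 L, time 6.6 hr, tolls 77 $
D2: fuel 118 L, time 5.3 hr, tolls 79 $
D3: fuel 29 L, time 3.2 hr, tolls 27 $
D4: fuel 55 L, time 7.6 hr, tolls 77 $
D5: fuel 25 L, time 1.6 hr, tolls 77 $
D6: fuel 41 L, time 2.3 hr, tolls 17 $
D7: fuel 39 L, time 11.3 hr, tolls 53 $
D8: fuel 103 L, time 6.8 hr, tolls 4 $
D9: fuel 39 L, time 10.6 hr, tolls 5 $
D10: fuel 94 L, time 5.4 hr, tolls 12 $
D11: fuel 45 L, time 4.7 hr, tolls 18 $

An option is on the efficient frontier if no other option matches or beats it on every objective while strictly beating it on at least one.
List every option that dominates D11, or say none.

D6: fuel 41≤45, time 2.3≤4.7, tolls 17≤18 — dominates D11.
Others (D1, D2, D3, D4, D5, D7, D8, D9, D10) are each worse than D11 on at least one objective.

D6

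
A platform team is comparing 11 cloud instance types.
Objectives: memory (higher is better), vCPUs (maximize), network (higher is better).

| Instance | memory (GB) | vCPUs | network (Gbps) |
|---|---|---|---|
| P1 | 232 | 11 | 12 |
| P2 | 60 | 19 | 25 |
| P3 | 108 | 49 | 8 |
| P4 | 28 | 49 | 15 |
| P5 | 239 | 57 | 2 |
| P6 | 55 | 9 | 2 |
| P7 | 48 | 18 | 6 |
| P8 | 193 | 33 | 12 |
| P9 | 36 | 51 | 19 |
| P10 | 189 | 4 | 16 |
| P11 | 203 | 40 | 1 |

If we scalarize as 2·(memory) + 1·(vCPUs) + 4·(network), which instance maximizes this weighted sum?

P1: 2·232 + 1·11 + 4·12 = 523
P2: 2·60 + 1·19 + 4·25 = 239
P3: 2·108 + 1·49 + 4·8 = 297
P4: 2·28 + 1·49 + 4·15 = 165
P5: 2·239 + 1·57 + 4·2 = 543
P6: 2·55 + 1·9 + 4·2 = 127
P7: 2·48 + 1·18 + 4·6 = 138
P8: 2·193 + 1·33 + 4·12 = 467
P9: 2·36 + 1·51 + 4·19 = 199
P10: 2·189 + 1·4 + 4·16 = 446
P11: 2·203 + 1·40 + 4·1 = 450
Highest: P5 at 543.

P5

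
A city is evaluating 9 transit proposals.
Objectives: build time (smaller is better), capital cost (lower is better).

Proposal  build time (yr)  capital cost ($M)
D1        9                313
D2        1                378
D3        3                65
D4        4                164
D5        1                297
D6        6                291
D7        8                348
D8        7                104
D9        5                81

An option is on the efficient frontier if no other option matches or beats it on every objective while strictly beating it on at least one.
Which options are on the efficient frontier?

D1: dominated by D3 (build time 3≤9, capital cost 65≤313).
D2: dominated by D5 (build time 1≤1, capital cost 297≤378).
D3: not dominated (best capital cost).
D4: dominated by D3 (build time 3≤4, capital cost 65≤164).
D5: not dominated.
D6: dominated by D3 (build time 3≤6, capital cost 65≤291).
D7: dominated by D3 (build time 3≤8, capital cost 65≤348).
D8: dominated by D3 (build time 3≤7, capital cost 65≤104).
D9: dominated by D3 (build time 3≤5, capital cost 65≤81).

D3, D5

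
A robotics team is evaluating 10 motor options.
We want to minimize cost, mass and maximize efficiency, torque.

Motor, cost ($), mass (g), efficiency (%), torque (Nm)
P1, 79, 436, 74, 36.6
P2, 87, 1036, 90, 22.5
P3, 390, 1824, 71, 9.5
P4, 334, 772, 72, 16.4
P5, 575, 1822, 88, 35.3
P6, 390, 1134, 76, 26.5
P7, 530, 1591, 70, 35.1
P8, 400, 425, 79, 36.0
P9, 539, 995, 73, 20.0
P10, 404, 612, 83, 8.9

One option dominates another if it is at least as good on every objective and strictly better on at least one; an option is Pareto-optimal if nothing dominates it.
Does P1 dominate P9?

Yes

P1 vs P9: cost 79≤539, mass 436≤995, efficiency 74≥73, torque 36.6≥20.0 — P1 is at least as good on every objective with at least one strict improvement.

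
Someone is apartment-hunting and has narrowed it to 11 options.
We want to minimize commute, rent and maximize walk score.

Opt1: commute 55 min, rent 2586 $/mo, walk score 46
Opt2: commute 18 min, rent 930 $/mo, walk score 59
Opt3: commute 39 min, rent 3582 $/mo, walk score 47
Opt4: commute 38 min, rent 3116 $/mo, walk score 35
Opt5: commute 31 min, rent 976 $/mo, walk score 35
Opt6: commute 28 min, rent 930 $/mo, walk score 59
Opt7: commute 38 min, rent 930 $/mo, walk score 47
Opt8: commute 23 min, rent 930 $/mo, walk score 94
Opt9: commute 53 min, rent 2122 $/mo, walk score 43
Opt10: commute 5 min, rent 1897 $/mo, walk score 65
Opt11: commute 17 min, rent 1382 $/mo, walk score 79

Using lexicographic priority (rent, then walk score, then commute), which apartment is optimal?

Opt8

First minimize rent: best is 930, kept {Opt2, Opt6, Opt7, Opt8}.
Then maximize walk score: best is 94, kept {Opt8}.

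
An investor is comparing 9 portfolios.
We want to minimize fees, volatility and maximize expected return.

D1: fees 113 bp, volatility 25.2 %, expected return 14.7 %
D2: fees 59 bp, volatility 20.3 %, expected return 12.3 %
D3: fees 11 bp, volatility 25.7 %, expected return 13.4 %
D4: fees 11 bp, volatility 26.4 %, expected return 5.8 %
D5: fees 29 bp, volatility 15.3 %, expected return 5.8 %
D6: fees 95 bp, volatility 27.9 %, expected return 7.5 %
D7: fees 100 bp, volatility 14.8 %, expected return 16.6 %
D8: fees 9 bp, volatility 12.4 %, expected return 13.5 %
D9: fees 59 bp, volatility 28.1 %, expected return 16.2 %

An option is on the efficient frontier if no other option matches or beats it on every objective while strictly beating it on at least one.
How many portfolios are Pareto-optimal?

3

D1: dominated by D7 (fees 100≤113, volatility 14.8≤25.2, expected return 16.6≥14.7).
D2: dominated by D8 (fees 9≤59, volatility 12.4≤20.3, expected return 13.5≥12.3).
D3: dominated by D8 (fees 9≤11, volatility 12.4≤25.7, expected return 13.5≥13.4).
D4: dominated by D3 (fees 11≤11, volatility 25.7≤26.4, expected return 13.4≥5.8).
D5: dominated by D8 (fees 9≤29, volatility 12.4≤15.3, expected return 13.5≥5.8).
D6: dominated by D2 (fees 59≤95, volatility 20.3≤27.9, expected return 12.3≥7.5).
D7: not dominated (best expected return).
D8: not dominated (best fees).
D9: not dominated.
Pareto-optimal: D7, D8, D9 → 3.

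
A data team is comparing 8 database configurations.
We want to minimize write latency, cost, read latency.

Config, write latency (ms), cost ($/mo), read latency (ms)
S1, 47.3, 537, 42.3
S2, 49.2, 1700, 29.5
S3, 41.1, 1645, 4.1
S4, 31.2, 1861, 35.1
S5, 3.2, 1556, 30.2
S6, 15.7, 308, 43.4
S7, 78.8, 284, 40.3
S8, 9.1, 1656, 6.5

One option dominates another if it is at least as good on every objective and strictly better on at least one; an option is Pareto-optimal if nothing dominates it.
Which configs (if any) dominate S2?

S3: write latency 41.1≤49.2, cost 1645≤1700, read latency 4.1≤29.5 — dominates S2.
S8: write latency 9.1≤49.2, cost 1656≤1700, read latency 6.5≤29.5 — dominates S2.
Others (S1, S4, S5, S6, S7) are each worse than S2 on at least one objective.

S3, S8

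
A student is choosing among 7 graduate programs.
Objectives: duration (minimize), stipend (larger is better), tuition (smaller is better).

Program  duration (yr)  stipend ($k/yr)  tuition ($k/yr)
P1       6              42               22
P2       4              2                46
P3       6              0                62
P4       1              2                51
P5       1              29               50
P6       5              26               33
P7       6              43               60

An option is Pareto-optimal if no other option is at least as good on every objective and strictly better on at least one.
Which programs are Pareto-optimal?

P1, P2, P5, P6, P7

P1: not dominated (best tuition).
P2: not dominated.
P3: dominated by P1 (duration 6≤6, stipend 42≥0, tuition 22≤62).
P4: dominated by P5 (duration 1≤1, stipend 29≥2, tuition 50≤51).
P5: not dominated.
P6: not dominated.
P7: not dominated (best stipend).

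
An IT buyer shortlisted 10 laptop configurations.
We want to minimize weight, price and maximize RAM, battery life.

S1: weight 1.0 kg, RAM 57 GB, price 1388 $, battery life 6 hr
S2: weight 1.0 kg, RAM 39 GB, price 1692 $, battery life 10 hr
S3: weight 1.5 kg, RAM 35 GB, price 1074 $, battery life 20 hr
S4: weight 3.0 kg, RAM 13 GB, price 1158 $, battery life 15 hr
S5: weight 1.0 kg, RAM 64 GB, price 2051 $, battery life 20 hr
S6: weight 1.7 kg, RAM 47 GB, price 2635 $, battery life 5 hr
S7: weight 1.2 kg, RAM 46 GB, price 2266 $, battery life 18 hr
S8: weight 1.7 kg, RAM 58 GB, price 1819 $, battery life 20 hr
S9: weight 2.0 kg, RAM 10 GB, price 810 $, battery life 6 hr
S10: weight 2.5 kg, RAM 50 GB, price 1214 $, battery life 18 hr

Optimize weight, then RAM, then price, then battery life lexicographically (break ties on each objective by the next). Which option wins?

First minimize weight: best is 1.0, kept {S1, S2, S5}.
Then maximize RAM: best is 64, kept {S5}.

S5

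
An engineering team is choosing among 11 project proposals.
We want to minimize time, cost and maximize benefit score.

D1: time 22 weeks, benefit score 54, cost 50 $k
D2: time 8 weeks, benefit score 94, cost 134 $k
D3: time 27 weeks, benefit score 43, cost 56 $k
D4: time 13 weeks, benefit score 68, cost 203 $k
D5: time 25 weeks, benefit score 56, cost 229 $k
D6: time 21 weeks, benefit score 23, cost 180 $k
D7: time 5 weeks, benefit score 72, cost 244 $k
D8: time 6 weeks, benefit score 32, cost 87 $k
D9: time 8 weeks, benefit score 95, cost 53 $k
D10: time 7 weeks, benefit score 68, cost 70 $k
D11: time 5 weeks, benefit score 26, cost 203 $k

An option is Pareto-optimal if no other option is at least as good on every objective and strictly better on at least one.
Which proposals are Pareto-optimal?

D1: not dominated (best cost).
D2: dominated by D9 (time 8≤8, benefit score 95≥94, cost 53≤134).
D3: dominated by D1 (time 22≤27, benefit score 54≥43, cost 50≤56).
D4: dominated by D2 (time 8≤13, benefit score 94≥68, cost 134≤203).
D5: dominated by D2 (time 8≤25, benefit score 94≥56, cost 134≤229).
D6: dominated by D2 (time 8≤21, benefit score 94≥23, cost 134≤180).
D7: not dominated.
D8: not dominated.
D9: not dominated (best benefit score).
D10: not dominated.
D11: not dominated.

D1, D7, D8, D9, D10, D11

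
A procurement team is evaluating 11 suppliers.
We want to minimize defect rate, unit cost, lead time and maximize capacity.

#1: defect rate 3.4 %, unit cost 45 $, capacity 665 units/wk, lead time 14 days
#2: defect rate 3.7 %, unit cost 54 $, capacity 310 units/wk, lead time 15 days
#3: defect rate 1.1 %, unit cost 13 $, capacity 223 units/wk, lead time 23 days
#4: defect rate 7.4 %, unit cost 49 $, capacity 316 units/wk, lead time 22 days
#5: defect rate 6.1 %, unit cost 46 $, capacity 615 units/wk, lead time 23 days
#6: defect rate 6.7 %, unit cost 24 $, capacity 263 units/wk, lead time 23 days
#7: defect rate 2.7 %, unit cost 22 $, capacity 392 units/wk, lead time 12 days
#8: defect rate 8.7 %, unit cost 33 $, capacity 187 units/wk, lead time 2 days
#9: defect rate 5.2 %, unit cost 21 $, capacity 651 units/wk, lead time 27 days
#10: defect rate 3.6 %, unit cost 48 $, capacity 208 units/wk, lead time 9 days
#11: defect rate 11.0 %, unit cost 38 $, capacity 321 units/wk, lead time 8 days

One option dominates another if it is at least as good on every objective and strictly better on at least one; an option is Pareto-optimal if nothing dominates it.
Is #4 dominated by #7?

Yes

#7 vs #4: defect rate 2.7≤7.4, unit cost 22≤49, capacity 392≥316, lead time 12≤22 — #7 is at least as good on every objective with at least one strict improvement.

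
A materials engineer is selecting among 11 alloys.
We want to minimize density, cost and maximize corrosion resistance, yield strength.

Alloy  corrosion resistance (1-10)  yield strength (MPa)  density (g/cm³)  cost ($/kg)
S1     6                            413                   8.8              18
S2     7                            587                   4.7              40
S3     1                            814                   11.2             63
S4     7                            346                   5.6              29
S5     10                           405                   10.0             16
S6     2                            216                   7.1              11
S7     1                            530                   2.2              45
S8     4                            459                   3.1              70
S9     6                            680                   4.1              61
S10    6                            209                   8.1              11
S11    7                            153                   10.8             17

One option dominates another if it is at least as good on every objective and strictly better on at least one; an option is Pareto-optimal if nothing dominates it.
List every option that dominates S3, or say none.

none

S1: worse on yield strength (413 vs 814).
S2: worse on yield strength (587 vs 814).
S4: worse on yield strength (346 vs 814).
S5: worse on yield strength (405 vs 814).
S6: worse on yield strength (216 vs 814).
S7: worse on yield strength (530 vs 814).
S8: worse on yield strength (459 vs 814).
S9: worse on yield strength (680 vs 814).
S10: worse on yield strength (209 vs 814).
S11: worse on yield strength (153 vs 814).
No option dominates S3.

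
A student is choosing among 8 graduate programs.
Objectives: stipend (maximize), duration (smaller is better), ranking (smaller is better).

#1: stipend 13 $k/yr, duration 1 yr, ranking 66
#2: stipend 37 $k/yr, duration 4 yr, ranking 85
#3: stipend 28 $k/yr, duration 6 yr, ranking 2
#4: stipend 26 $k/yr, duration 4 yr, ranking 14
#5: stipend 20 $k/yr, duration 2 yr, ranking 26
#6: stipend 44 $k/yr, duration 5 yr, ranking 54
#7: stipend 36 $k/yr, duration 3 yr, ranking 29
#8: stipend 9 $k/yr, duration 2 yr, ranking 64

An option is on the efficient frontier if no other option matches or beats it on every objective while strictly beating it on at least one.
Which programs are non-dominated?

#1, #2, #3, #4, #5, #6, #7

#1: not dominated (best duration).
#2: not dominated.
#3: not dominated (best ranking).
#4: not dominated.
#5: not dominated.
#6: not dominated (best stipend).
#7: not dominated.
#8: dominated by #5 (stipend 20≥9, duration 2≤2, ranking 26≤64).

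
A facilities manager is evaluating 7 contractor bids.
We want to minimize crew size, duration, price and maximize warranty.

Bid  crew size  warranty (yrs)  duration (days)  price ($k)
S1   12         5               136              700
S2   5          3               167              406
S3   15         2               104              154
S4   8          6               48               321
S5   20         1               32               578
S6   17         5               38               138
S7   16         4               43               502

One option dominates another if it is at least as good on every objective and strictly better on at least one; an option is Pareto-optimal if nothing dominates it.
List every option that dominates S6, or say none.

S1: worse on duration (136 vs 38).
S2: worse on warranty (3 vs 5).
S3: worse on warranty (2 vs 5).
S4: worse on duration (48 vs 38).
S5: worse on crew size (20 vs 17).
S7: worse on warranty (4 vs 5).
No option dominates S6.

none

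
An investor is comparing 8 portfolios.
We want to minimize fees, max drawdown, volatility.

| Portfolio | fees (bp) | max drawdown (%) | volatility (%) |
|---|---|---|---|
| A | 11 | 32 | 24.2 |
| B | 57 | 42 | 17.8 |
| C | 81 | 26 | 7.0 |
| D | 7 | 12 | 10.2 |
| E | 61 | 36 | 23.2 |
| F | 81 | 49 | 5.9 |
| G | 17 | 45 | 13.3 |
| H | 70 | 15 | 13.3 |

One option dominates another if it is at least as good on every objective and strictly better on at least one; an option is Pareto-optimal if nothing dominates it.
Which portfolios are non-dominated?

A: dominated by D (fees 7≤11, max drawdown 12≤32, volatility 10.2≤24.2).
B: dominated by D (fees 7≤57, max drawdown 12≤42, volatility 10.2≤17.8).
C: not dominated.
D: not dominated (best fees).
E: dominated by D (fees 7≤61, max drawdown 12≤36, volatility 10.2≤23.2).
F: not dominated (best volatility).
G: dominated by D (fees 7≤17, max drawdown 12≤45, volatility 10.2≤13.3).
H: dominated by D (fees 7≤70, max drawdown 12≤15, volatility 10.2≤13.3).

C, D, F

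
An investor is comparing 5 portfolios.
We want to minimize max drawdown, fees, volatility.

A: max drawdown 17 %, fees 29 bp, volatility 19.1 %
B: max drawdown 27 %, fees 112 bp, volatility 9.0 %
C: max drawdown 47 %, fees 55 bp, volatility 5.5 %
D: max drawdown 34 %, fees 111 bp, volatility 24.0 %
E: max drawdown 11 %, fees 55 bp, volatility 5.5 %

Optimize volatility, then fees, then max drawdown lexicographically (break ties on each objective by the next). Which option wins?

First minimize volatility: best is 5.5, kept {C, E}.
Then minimize fees: best is 55, kept {C, E}.
Then minimize max drawdown: best is 11, kept {E}.

E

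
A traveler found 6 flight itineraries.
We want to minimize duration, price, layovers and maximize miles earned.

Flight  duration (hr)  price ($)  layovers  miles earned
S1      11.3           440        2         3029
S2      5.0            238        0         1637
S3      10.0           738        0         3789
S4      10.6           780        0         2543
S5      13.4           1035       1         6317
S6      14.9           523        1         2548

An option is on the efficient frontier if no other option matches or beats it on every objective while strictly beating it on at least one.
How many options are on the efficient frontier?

5

S1: not dominated.
S2: not dominated (best duration).
S3: not dominated.
S4: dominated by S3 (duration 10.0≤10.6, price 738≤780, layovers 0≤0, miles earned 3789≥2543).
S5: not dominated (best miles earned).
S6: not dominated.
Pareto-optimal: S1, S2, S3, S5, S6 → 5.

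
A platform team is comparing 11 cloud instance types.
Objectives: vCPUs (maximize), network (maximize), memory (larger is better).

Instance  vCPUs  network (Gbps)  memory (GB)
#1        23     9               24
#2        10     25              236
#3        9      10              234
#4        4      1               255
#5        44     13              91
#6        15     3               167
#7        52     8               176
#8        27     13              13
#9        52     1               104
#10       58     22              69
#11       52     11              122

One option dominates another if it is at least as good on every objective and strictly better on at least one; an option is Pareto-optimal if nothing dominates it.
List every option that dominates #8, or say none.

#5, #10

#5: vCPUs 44≥27, network 13≥13, memory 91≥13 — dominates #8.
#10: vCPUs 58≥27, network 22≥13, memory 69≥13 — dominates #8.
Others (#1, #2, #3, #4, #6, #7, #9, #11) are each worse than #8 on at least one objective.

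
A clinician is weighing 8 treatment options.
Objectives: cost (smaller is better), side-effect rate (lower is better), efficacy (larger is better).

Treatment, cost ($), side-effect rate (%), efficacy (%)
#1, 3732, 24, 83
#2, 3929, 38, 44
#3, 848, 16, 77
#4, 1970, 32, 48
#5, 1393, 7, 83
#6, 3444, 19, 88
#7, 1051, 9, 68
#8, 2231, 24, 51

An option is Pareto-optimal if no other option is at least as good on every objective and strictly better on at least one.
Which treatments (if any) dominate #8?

#3, #5, #7

#3: cost 848≤2231, side-effect rate 16≤24, efficacy 77≥51 — dominates #8.
#5: cost 1393≤2231, side-effect rate 7≤24, efficacy 83≥51 — dominates #8.
#7: cost 1051≤2231, side-effect rate 9≤24, efficacy 68≥51 — dominates #8.
Others (#1, #2, #4, #6) are each worse than #8 on at least one objective.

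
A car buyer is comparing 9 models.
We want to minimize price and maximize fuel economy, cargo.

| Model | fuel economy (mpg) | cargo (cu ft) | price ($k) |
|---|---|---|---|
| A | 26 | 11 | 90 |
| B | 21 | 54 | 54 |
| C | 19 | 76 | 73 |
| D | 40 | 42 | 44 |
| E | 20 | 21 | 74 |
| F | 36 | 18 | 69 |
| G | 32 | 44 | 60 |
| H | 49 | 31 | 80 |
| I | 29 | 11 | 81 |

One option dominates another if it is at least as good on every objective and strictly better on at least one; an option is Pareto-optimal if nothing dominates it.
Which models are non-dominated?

A: dominated by D (fuel economy 40≥26, cargo 42≥11, price 44≤90).
B: not dominated.
C: not dominated (best cargo).
D: not dominated (best price).
E: dominated by B (fuel economy 21≥20, cargo 54≥21, price 54≤74).
F: dominated by D (fuel economy 40≥36, cargo 42≥18, price 44≤69).
G: not dominated.
H: not dominated (best fuel economy).
I: dominated by D (fuel economy 40≥29, cargo 42≥11, price 44≤81).

B, C, D, G, H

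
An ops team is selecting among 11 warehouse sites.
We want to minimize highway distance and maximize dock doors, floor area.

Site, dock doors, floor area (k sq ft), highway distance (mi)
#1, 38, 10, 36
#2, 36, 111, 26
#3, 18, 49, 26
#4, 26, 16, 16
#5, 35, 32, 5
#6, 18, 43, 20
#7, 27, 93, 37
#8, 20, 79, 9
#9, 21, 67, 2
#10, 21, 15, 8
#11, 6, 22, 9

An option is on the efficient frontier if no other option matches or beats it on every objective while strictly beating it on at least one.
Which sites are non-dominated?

#1: not dominated (best dock doors).
#2: not dominated (best floor area).
#3: dominated by #2 (dock doors 36≥18, floor area 111≥49, highway distance 26≤26).
#4: dominated by #5 (dock doors 35≥26, floor area 32≥16, highway distance 5≤16).
#5: not dominated.
#6: dominated by #8 (dock doors 20≥18, floor area 79≥43, highway distance 9≤20).
#7: dominated by #2 (dock doors 36≥27, floor area 111≥93, highway distance 26≤37).
#8: not dominated.
#9: not dominated (best highway distance).
#10: dominated by #5 (dock doors 35≥21, floor area 32≥15, highway distance 5≤8).
#11: dominated by #5 (dock doors 35≥6, floor area 32≥22, highway distance 5≤9).

#1, #2, #5, #8, #9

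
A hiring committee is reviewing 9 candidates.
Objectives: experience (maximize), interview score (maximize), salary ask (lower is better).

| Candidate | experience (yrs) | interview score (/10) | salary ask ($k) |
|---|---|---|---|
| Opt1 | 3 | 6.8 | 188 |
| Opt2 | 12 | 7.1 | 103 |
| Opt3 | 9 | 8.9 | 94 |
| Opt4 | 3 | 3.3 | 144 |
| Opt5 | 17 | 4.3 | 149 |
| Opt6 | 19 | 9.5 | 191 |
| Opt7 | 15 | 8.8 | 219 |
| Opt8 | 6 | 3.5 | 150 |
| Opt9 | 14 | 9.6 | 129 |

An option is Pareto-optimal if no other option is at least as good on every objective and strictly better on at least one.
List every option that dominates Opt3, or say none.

Opt1: worse on experience (3 vs 9).
Opt2: worse on interview score (7.1 vs 8.9).
Opt4: worse on experience (3 vs 9).
Opt5: worse on interview score (4.3 vs 8.9).
Opt6: worse on salary ask (191 vs 94).
Opt7: worse on interview score (8.8 vs 8.9).
Opt8: worse on experience (6 vs 9).
Opt9: worse on salary ask (129 vs 94).
No option dominates Opt3.

none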